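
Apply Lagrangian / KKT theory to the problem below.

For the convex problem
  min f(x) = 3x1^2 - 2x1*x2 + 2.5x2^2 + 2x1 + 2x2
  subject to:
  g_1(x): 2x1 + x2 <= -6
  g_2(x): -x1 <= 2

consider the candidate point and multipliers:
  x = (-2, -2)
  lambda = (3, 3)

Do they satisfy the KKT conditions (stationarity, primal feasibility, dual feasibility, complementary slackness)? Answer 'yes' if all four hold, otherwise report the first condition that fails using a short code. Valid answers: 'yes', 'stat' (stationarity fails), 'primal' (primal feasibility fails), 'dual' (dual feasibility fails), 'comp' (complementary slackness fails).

Gradient of f: grad f(x) = Q x + c = (-6, -4)
Constraint values g_i(x) = a_i^T x - b_i:
  g_1((-2, -2)) = 0
  g_2((-2, -2)) = 0
Stationarity residual: grad f(x) + sum_i lambda_i a_i = (-3, -1)
  -> stationarity FAILS
Primal feasibility (all g_i <= 0): OK
Dual feasibility (all lambda_i >= 0): OK
Complementary slackness (lambda_i * g_i(x) = 0 for all i): OK

Verdict: the first failing condition is stationarity -> stat.

stat


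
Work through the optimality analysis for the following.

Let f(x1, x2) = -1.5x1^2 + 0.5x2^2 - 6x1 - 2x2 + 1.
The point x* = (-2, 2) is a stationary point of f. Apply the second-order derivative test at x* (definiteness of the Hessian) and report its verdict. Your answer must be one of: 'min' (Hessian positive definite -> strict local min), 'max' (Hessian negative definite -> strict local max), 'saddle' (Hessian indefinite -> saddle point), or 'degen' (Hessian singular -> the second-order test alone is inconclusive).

Compute the Hessian H = grad^2 f:
  H = [[-3, 0], [0, 1]]
Verify stationarity: grad f(x*) = H x* + g = (0, 0).
Eigenvalues of H: -3, 1.
Eigenvalues have mixed signs, so H is indefinite -> x* is a saddle point.

saddle


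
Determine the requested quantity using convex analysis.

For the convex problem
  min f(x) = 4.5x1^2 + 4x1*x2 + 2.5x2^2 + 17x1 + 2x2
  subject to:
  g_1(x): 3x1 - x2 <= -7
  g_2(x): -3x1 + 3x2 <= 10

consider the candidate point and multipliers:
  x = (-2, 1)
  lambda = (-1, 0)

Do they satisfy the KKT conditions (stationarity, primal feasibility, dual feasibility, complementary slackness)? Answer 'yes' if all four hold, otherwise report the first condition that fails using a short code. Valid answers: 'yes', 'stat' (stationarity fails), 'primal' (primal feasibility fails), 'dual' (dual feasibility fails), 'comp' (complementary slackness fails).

Gradient of f: grad f(x) = Q x + c = (3, -1)
Constraint values g_i(x) = a_i^T x - b_i:
  g_1((-2, 1)) = 0
  g_2((-2, 1)) = -1
Stationarity residual: grad f(x) + sum_i lambda_i a_i = (0, 0)
  -> stationarity OK
Primal feasibility (all g_i <= 0): OK
Dual feasibility (all lambda_i >= 0): FAILS
Complementary slackness (lambda_i * g_i(x) = 0 for all i): OK

Verdict: the first failing condition is dual_feasibility -> dual.

dual


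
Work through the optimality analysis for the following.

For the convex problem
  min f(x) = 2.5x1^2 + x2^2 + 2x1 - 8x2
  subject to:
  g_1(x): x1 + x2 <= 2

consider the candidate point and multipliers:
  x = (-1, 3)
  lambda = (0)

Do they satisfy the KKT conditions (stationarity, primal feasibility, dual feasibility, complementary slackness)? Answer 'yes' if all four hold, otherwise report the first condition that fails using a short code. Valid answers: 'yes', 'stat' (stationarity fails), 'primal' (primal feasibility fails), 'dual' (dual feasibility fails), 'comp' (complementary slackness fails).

Gradient of f: grad f(x) = Q x + c = (-3, -2)
Constraint values g_i(x) = a_i^T x - b_i:
  g_1((-1, 3)) = 0
Stationarity residual: grad f(x) + sum_i lambda_i a_i = (-3, -2)
  -> stationarity FAILS
Primal feasibility (all g_i <= 0): OK
Dual feasibility (all lambda_i >= 0): OK
Complementary slackness (lambda_i * g_i(x) = 0 for all i): OK

Verdict: the first failing condition is stationarity -> stat.

stat


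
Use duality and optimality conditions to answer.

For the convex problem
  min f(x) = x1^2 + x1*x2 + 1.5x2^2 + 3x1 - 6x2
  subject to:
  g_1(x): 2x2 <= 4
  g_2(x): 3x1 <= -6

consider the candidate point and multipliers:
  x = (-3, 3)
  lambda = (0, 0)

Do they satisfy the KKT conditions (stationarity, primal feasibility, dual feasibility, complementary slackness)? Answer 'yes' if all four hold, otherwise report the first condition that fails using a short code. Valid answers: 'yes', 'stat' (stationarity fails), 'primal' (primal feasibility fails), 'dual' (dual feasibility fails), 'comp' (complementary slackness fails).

Gradient of f: grad f(x) = Q x + c = (0, 0)
Constraint values g_i(x) = a_i^T x - b_i:
  g_1((-3, 3)) = 2
  g_2((-3, 3)) = -3
Stationarity residual: grad f(x) + sum_i lambda_i a_i = (0, 0)
  -> stationarity OK
Primal feasibility (all g_i <= 0): FAILS
Dual feasibility (all lambda_i >= 0): OK
Complementary slackness (lambda_i * g_i(x) = 0 for all i): OK

Verdict: the first failing condition is primal_feasibility -> primal.

primal


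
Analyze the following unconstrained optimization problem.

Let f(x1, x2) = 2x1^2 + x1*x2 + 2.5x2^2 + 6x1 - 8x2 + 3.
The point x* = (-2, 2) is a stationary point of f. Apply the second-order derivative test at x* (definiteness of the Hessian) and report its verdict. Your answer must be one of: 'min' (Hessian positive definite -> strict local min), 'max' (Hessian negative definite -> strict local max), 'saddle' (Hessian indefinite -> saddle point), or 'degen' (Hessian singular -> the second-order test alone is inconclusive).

Compute the Hessian H = grad^2 f:
  H = [[4, 1], [1, 5]]
Verify stationarity: grad f(x*) = H x* + g = (0, 0).
Eigenvalues of H: 3.382, 5.618.
Both eigenvalues > 0, so H is positive definite -> x* is a strict local min.

min


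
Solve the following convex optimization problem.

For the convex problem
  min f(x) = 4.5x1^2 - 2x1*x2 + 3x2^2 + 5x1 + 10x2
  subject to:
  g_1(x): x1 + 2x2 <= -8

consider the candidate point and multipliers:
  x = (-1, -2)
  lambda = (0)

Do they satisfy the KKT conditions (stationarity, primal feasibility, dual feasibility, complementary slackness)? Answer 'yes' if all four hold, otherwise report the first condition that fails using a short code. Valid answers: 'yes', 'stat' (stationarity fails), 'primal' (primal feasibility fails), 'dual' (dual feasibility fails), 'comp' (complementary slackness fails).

Gradient of f: grad f(x) = Q x + c = (0, 0)
Constraint values g_i(x) = a_i^T x - b_i:
  g_1((-1, -2)) = 3
Stationarity residual: grad f(x) + sum_i lambda_i a_i = (0, 0)
  -> stationarity OK
Primal feasibility (all g_i <= 0): FAILS
Dual feasibility (all lambda_i >= 0): OK
Complementary slackness (lambda_i * g_i(x) = 0 for all i): OK

Verdict: the first failing condition is primal_feasibility -> primal.

primal


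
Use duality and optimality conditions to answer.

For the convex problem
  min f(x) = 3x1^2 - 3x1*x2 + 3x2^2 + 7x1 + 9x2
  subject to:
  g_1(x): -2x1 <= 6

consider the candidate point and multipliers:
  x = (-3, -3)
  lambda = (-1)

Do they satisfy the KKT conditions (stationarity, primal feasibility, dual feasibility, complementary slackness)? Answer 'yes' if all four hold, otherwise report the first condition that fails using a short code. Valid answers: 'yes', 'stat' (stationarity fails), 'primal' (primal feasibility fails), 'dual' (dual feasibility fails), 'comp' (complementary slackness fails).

Gradient of f: grad f(x) = Q x + c = (-2, 0)
Constraint values g_i(x) = a_i^T x - b_i:
  g_1((-3, -3)) = 0
Stationarity residual: grad f(x) + sum_i lambda_i a_i = (0, 0)
  -> stationarity OK
Primal feasibility (all g_i <= 0): OK
Dual feasibility (all lambda_i >= 0): FAILS
Complementary slackness (lambda_i * g_i(x) = 0 for all i): OK

Verdict: the first failing condition is dual_feasibility -> dual.

dual


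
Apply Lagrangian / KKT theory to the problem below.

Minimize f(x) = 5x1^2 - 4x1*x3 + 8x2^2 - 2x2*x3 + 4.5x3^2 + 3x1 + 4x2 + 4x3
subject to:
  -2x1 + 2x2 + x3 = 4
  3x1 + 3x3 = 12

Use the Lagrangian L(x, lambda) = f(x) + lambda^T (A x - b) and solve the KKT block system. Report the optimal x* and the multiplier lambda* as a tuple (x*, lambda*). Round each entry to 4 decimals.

Form the Lagrangian:
  L(x, lambda) = (1/2) x^T Q x + c^T x + lambda^T (A x - b)
Stationarity (grad_x L = 0): Q x + c + A^T lambda = 0.
Primal feasibility: A x = b.

This gives the KKT block system:
  [ Q   A^T ] [ x     ]   [-c ]
  [ A    0  ] [ lambda ] = [ b ]

Solving the linear system:
  x*      = (0.8551, 1.2826, 3.1449)
  lambda* = (-9.1159, -5.7343)
  f(x*)   = 62.7754

x* = (0.8551, 1.2826, 3.1449), lambda* = (-9.1159, -5.7343)


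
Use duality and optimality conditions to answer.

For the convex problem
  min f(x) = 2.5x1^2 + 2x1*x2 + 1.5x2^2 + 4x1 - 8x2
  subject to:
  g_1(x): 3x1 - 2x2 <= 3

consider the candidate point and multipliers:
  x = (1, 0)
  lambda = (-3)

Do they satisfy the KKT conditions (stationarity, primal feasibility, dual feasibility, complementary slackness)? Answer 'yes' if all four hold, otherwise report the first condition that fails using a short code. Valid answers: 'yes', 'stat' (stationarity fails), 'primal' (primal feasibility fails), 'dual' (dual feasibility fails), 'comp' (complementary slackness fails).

Gradient of f: grad f(x) = Q x + c = (9, -6)
Constraint values g_i(x) = a_i^T x - b_i:
  g_1((1, 0)) = 0
Stationarity residual: grad f(x) + sum_i lambda_i a_i = (0, 0)
  -> stationarity OK
Primal feasibility (all g_i <= 0): OK
Dual feasibility (all lambda_i >= 0): FAILS
Complementary slackness (lambda_i * g_i(x) = 0 for all i): OK

Verdict: the first failing condition is dual_feasibility -> dual.

dual


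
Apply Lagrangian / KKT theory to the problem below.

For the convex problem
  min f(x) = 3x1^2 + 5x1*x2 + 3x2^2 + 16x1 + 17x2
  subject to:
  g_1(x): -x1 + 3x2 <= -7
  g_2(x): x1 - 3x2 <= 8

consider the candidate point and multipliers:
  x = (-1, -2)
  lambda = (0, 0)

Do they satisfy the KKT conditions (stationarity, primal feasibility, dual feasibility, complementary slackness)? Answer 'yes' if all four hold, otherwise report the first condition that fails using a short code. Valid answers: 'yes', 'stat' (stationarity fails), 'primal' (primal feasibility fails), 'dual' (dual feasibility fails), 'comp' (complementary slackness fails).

Gradient of f: grad f(x) = Q x + c = (0, 0)
Constraint values g_i(x) = a_i^T x - b_i:
  g_1((-1, -2)) = 2
  g_2((-1, -2)) = -3
Stationarity residual: grad f(x) + sum_i lambda_i a_i = (0, 0)
  -> stationarity OK
Primal feasibility (all g_i <= 0): FAILS
Dual feasibility (all lambda_i >= 0): OK
Complementary slackness (lambda_i * g_i(x) = 0 for all i): OK

Verdict: the first failing condition is primal_feasibility -> primal.

primal


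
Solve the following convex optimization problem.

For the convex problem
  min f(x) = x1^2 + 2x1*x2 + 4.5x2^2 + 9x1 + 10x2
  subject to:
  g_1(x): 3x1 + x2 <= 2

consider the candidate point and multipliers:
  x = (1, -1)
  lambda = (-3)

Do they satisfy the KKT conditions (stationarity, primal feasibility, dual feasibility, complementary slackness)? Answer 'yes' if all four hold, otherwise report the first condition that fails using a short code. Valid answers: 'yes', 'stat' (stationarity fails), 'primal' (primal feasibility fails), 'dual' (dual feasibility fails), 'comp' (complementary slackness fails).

Gradient of f: grad f(x) = Q x + c = (9, 3)
Constraint values g_i(x) = a_i^T x - b_i:
  g_1((1, -1)) = 0
Stationarity residual: grad f(x) + sum_i lambda_i a_i = (0, 0)
  -> stationarity OK
Primal feasibility (all g_i <= 0): OK
Dual feasibility (all lambda_i >= 0): FAILS
Complementary slackness (lambda_i * g_i(x) = 0 for all i): OK

Verdict: the first failing condition is dual_feasibility -> dual.

dual


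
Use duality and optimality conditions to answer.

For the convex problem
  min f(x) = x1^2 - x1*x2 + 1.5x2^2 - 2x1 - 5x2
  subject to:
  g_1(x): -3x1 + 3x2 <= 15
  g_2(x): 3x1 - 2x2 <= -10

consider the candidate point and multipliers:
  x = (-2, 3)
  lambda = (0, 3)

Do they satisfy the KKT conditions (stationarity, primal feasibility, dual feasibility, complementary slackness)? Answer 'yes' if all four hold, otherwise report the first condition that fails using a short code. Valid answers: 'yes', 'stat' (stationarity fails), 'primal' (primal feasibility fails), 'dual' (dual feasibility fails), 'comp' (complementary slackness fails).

Gradient of f: grad f(x) = Q x + c = (-9, 6)
Constraint values g_i(x) = a_i^T x - b_i:
  g_1((-2, 3)) = 0
  g_2((-2, 3)) = -2
Stationarity residual: grad f(x) + sum_i lambda_i a_i = (0, 0)
  -> stationarity OK
Primal feasibility (all g_i <= 0): OK
Dual feasibility (all lambda_i >= 0): OK
Complementary slackness (lambda_i * g_i(x) = 0 for all i): FAILS

Verdict: the first failing condition is complementary_slackness -> comp.

comp


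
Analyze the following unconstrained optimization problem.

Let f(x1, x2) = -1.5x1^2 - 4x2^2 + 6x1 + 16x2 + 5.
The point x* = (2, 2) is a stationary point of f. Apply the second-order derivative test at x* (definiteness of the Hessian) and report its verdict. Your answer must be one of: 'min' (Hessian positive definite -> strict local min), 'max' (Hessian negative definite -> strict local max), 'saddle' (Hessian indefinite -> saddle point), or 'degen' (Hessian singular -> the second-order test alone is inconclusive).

Compute the Hessian H = grad^2 f:
  H = [[-3, 0], [0, -8]]
Verify stationarity: grad f(x*) = H x* + g = (0, 0).
Eigenvalues of H: -8, -3.
Both eigenvalues < 0, so H is negative definite -> x* is a strict local max.

max


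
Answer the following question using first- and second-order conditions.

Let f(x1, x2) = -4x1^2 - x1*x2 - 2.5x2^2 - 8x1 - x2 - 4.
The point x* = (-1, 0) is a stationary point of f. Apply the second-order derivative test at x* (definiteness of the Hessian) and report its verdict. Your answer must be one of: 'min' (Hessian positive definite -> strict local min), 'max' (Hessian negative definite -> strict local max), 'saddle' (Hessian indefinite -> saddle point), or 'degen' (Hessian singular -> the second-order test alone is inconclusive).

Compute the Hessian H = grad^2 f:
  H = [[-8, -1], [-1, -5]]
Verify stationarity: grad f(x*) = H x* + g = (0, 0).
Eigenvalues of H: -8.3028, -4.6972.
Both eigenvalues < 0, so H is negative definite -> x* is a strict local max.

max


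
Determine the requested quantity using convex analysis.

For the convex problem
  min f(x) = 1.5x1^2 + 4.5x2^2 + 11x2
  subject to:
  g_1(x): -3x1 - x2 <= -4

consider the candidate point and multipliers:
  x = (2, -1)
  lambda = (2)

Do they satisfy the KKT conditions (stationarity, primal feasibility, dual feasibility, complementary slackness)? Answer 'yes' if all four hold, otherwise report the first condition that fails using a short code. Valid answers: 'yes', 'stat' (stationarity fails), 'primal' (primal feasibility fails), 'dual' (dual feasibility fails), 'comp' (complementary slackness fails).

Gradient of f: grad f(x) = Q x + c = (6, 2)
Constraint values g_i(x) = a_i^T x - b_i:
  g_1((2, -1)) = -1
Stationarity residual: grad f(x) + sum_i lambda_i a_i = (0, 0)
  -> stationarity OK
Primal feasibility (all g_i <= 0): OK
Dual feasibility (all lambda_i >= 0): OK
Complementary slackness (lambda_i * g_i(x) = 0 for all i): FAILS

Verdict: the first failing condition is complementary_slackness -> comp.

comp


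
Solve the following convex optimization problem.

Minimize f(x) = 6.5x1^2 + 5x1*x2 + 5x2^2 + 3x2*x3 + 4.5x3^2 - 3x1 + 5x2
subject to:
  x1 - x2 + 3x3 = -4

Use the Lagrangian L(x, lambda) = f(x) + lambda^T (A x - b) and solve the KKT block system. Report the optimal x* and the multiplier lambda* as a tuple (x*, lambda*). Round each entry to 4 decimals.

Form the Lagrangian:
  L(x, lambda) = (1/2) x^T Q x + c^T x + lambda^T (A x - b)
Stationarity (grad_x L = 0): Q x + c + A^T lambda = 0.
Primal feasibility: A x = b.

This gives the KKT block system:
  [ Q   A^T ] [ x     ]   [-c ]
  [ A    0  ] [ lambda ] = [ b ]

Solving the linear system:
  x*      = (-0.1272, 0.2601, -1.2042)
  lambda* = (3.3526)
  f(x*)   = 7.5462

x* = (-0.1272, 0.2601, -1.2042), lambda* = (3.3526)


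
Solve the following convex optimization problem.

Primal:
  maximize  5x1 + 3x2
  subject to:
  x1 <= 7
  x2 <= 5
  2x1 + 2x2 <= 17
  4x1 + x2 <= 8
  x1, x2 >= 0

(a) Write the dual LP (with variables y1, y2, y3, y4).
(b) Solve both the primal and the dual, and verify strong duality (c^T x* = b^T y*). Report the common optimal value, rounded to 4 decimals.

The standard primal-dual pair for 'max c^T x s.t. A x <= b, x >= 0' is:
  Dual:  min b^T y  s.t.  A^T y >= c,  y >= 0.

So the dual LP is:
  minimize  7y1 + 5y2 + 17y3 + 8y4
  subject to:
    y1 + 2y3 + 4y4 >= 5
    y2 + 2y3 + y4 >= 3
    y1, y2, y3, y4 >= 0

Solving the primal: x* = (0.75, 5).
  primal value c^T x* = 18.75.
Solving the dual: y* = (0, 1.75, 0, 1.25).
  dual value b^T y* = 18.75.
Strong duality: c^T x* = b^T y*. Confirmed.

18.75


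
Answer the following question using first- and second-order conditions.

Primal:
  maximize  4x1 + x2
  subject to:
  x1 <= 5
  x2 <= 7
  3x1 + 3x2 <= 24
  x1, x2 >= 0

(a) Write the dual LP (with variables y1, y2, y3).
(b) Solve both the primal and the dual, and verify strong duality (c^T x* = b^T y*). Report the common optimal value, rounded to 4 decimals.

The standard primal-dual pair for 'max c^T x s.t. A x <= b, x >= 0' is:
  Dual:  min b^T y  s.t.  A^T y >= c,  y >= 0.

So the dual LP is:
  minimize  5y1 + 7y2 + 24y3
  subject to:
    y1 + 3y3 >= 4
    y2 + 3y3 >= 1
    y1, y2, y3 >= 0

Solving the primal: x* = (5, 3).
  primal value c^T x* = 23.
Solving the dual: y* = (3, 0, 0.3333).
  dual value b^T y* = 23.
Strong duality: c^T x* = b^T y*. Confirmed.

23


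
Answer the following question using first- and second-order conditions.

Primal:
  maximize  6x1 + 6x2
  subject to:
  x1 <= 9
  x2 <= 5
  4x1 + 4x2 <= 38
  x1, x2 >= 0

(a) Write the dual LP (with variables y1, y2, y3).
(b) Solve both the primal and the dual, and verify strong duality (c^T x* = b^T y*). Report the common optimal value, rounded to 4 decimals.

The standard primal-dual pair for 'max c^T x s.t. A x <= b, x >= 0' is:
  Dual:  min b^T y  s.t.  A^T y >= c,  y >= 0.

So the dual LP is:
  minimize  9y1 + 5y2 + 38y3
  subject to:
    y1 + 4y3 >= 6
    y2 + 4y3 >= 6
    y1, y2, y3 >= 0

Solving the primal: x* = (4.5, 5).
  primal value c^T x* = 57.
Solving the dual: y* = (0, 0, 1.5).
  dual value b^T y* = 57.
Strong duality: c^T x* = b^T y*. Confirmed.

57


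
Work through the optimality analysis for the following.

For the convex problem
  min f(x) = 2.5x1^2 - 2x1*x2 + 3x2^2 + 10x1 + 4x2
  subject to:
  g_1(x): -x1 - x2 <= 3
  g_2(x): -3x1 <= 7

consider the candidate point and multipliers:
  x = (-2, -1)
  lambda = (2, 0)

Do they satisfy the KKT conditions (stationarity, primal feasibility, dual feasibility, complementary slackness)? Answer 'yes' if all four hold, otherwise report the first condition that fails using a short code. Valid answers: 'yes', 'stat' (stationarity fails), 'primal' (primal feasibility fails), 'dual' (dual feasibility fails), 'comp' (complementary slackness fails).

Gradient of f: grad f(x) = Q x + c = (2, 2)
Constraint values g_i(x) = a_i^T x - b_i:
  g_1((-2, -1)) = 0
  g_2((-2, -1)) = -1
Stationarity residual: grad f(x) + sum_i lambda_i a_i = (0, 0)
  -> stationarity OK
Primal feasibility (all g_i <= 0): OK
Dual feasibility (all lambda_i >= 0): OK
Complementary slackness (lambda_i * g_i(x) = 0 for all i): OK

Verdict: yes, KKT holds.

yes


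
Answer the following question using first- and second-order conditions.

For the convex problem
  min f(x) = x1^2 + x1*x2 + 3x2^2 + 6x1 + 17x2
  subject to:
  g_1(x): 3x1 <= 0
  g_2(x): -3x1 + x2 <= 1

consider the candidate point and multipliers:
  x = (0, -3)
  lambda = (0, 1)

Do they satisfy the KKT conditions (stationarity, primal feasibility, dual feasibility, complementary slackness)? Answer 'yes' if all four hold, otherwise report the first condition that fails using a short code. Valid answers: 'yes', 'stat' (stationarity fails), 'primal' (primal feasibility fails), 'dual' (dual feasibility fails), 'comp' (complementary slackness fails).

Gradient of f: grad f(x) = Q x + c = (3, -1)
Constraint values g_i(x) = a_i^T x - b_i:
  g_1((0, -3)) = 0
  g_2((0, -3)) = -4
Stationarity residual: grad f(x) + sum_i lambda_i a_i = (0, 0)
  -> stationarity OK
Primal feasibility (all g_i <= 0): OK
Dual feasibility (all lambda_i >= 0): OK
Complementary slackness (lambda_i * g_i(x) = 0 for all i): FAILS

Verdict: the first failing condition is complementary_slackness -> comp.

comp


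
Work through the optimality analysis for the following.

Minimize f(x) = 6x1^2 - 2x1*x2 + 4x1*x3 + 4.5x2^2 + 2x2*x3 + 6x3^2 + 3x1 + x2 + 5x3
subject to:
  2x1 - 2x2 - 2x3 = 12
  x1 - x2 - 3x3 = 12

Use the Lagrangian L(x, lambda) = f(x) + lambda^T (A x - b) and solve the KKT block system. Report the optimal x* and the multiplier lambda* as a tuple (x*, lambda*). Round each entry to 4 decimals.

Form the Lagrangian:
  L(x, lambda) = (1/2) x^T Q x + c^T x + lambda^T (A x - b)
Stationarity (grad_x L = 0): Q x + c + A^T lambda = 0.
Primal feasibility: A x = b.

This gives the KKT block system:
  [ Q   A^T ] [ x     ]   [-c ]
  [ A    0  ] [ lambda ] = [ b ]

Solving the linear system:
  x*      = (2.0588, -0.9412, -3)
  lambda* = (-7.0294, -3.5294)
  f(x*)   = 58.4706

x* = (2.0588, -0.9412, -3), lambda* = (-7.0294, -3.5294)


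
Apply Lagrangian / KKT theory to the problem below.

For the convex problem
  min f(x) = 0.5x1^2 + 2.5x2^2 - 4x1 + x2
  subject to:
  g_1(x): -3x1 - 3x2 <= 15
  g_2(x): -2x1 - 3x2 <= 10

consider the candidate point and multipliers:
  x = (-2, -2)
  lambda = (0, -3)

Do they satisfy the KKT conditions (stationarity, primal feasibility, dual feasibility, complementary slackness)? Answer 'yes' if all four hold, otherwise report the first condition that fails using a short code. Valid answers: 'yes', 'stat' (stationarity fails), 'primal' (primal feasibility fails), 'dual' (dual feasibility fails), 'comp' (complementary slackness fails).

Gradient of f: grad f(x) = Q x + c = (-6, -9)
Constraint values g_i(x) = a_i^T x - b_i:
  g_1((-2, -2)) = -3
  g_2((-2, -2)) = 0
Stationarity residual: grad f(x) + sum_i lambda_i a_i = (0, 0)
  -> stationarity OK
Primal feasibility (all g_i <= 0): OK
Dual feasibility (all lambda_i >= 0): FAILS
Complementary slackness (lambda_i * g_i(x) = 0 for all i): OK

Verdict: the first failing condition is dual_feasibility -> dual.

dual


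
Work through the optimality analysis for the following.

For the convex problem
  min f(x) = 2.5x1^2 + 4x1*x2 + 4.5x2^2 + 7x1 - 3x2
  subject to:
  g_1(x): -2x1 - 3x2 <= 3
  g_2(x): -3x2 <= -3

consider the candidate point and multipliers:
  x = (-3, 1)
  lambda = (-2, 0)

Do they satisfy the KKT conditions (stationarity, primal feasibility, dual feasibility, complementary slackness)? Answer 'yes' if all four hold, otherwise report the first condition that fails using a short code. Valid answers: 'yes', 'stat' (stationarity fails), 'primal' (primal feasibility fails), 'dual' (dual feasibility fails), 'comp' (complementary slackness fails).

Gradient of f: grad f(x) = Q x + c = (-4, -6)
Constraint values g_i(x) = a_i^T x - b_i:
  g_1((-3, 1)) = 0
  g_2((-3, 1)) = 0
Stationarity residual: grad f(x) + sum_i lambda_i a_i = (0, 0)
  -> stationarity OK
Primal feasibility (all g_i <= 0): OK
Dual feasibility (all lambda_i >= 0): FAILS
Complementary slackness (lambda_i * g_i(x) = 0 for all i): OK

Verdict: the first failing condition is dual_feasibility -> dual.

dual


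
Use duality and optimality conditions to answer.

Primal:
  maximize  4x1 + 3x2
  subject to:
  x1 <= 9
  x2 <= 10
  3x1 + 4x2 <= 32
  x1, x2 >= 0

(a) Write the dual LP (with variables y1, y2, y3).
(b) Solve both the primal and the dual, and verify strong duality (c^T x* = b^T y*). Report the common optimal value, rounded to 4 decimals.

The standard primal-dual pair for 'max c^T x s.t. A x <= b, x >= 0' is:
  Dual:  min b^T y  s.t.  A^T y >= c,  y >= 0.

So the dual LP is:
  minimize  9y1 + 10y2 + 32y3
  subject to:
    y1 + 3y3 >= 4
    y2 + 4y3 >= 3
    y1, y2, y3 >= 0

Solving the primal: x* = (9, 1.25).
  primal value c^T x* = 39.75.
Solving the dual: y* = (1.75, 0, 0.75).
  dual value b^T y* = 39.75.
Strong duality: c^T x* = b^T y*. Confirmed.

39.75


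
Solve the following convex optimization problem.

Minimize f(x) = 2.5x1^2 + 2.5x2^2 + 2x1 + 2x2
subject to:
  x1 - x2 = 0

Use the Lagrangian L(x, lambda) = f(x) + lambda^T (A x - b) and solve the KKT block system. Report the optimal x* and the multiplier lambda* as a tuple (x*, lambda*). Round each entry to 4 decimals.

Form the Lagrangian:
  L(x, lambda) = (1/2) x^T Q x + c^T x + lambda^T (A x - b)
Stationarity (grad_x L = 0): Q x + c + A^T lambda = 0.
Primal feasibility: A x = b.

This gives the KKT block system:
  [ Q   A^T ] [ x     ]   [-c ]
  [ A    0  ] [ lambda ] = [ b ]

Solving the linear system:
  x*      = (-0.4, -0.4)
  lambda* = (0)
  f(x*)   = -0.8

x* = (-0.4, -0.4), lambda* = (0)


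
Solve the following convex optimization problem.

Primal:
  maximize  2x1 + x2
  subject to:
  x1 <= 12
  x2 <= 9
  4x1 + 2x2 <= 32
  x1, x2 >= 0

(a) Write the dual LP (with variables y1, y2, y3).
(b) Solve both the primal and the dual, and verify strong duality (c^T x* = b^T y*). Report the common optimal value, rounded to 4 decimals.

The standard primal-dual pair for 'max c^T x s.t. A x <= b, x >= 0' is:
  Dual:  min b^T y  s.t.  A^T y >= c,  y >= 0.

So the dual LP is:
  minimize  12y1 + 9y2 + 32y3
  subject to:
    y1 + 4y3 >= 2
    y2 + 2y3 >= 1
    y1, y2, y3 >= 0

Solving the primal: x* = (8, 0).
  primal value c^T x* = 16.
Solving the dual: y* = (0, 0, 0.5).
  dual value b^T y* = 16.
Strong duality: c^T x* = b^T y*. Confirmed.

16


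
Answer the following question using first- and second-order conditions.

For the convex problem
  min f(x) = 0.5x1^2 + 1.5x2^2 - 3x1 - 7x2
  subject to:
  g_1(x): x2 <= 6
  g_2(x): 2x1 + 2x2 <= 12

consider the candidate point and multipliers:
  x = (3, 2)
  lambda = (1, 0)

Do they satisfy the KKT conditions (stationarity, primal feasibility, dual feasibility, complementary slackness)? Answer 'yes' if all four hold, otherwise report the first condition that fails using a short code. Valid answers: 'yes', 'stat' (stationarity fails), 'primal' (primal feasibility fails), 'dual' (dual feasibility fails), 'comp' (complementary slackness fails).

Gradient of f: grad f(x) = Q x + c = (0, -1)
Constraint values g_i(x) = a_i^T x - b_i:
  g_1((3, 2)) = -4
  g_2((3, 2)) = -2
Stationarity residual: grad f(x) + sum_i lambda_i a_i = (0, 0)
  -> stationarity OK
Primal feasibility (all g_i <= 0): OK
Dual feasibility (all lambda_i >= 0): OK
Complementary slackness (lambda_i * g_i(x) = 0 for all i): FAILS

Verdict: the first failing condition is complementary_slackness -> comp.

comp


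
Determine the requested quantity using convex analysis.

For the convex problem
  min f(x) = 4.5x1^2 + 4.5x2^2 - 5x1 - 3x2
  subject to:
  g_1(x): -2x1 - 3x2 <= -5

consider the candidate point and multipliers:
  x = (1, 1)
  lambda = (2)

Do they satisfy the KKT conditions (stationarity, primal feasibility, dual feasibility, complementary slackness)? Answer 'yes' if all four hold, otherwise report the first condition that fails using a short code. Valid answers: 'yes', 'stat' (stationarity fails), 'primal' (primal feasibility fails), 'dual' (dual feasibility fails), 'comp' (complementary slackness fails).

Gradient of f: grad f(x) = Q x + c = (4, 6)
Constraint values g_i(x) = a_i^T x - b_i:
  g_1((1, 1)) = 0
Stationarity residual: grad f(x) + sum_i lambda_i a_i = (0, 0)
  -> stationarity OK
Primal feasibility (all g_i <= 0): OK
Dual feasibility (all lambda_i >= 0): OK
Complementary slackness (lambda_i * g_i(x) = 0 for all i): OK

Verdict: yes, KKT holds.

yes


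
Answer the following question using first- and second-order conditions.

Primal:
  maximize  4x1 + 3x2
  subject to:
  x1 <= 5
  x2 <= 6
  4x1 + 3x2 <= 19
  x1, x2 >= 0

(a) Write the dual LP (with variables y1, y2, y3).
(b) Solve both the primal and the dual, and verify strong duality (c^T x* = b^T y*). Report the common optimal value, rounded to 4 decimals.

The standard primal-dual pair for 'max c^T x s.t. A x <= b, x >= 0' is:
  Dual:  min b^T y  s.t.  A^T y >= c,  y >= 0.

So the dual LP is:
  minimize  5y1 + 6y2 + 19y3
  subject to:
    y1 + 4y3 >= 4
    y2 + 3y3 >= 3
    y1, y2, y3 >= 0

Solving the primal: x* = (4.75, 0).
  primal value c^T x* = 19.
Solving the dual: y* = (0, 0, 1).
  dual value b^T y* = 19.
Strong duality: c^T x* = b^T y*. Confirmed.

19


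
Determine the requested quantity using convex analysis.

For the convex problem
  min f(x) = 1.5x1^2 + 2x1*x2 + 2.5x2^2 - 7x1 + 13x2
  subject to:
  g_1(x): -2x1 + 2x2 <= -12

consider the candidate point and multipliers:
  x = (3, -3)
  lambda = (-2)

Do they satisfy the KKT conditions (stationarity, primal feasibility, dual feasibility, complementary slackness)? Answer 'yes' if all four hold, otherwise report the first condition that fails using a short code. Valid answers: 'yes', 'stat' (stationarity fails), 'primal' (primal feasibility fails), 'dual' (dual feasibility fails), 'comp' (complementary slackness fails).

Gradient of f: grad f(x) = Q x + c = (-4, 4)
Constraint values g_i(x) = a_i^T x - b_i:
  g_1((3, -3)) = 0
Stationarity residual: grad f(x) + sum_i lambda_i a_i = (0, 0)
  -> stationarity OK
Primal feasibility (all g_i <= 0): OK
Dual feasibility (all lambda_i >= 0): FAILS
Complementary slackness (lambda_i * g_i(x) = 0 for all i): OK

Verdict: the first failing condition is dual_feasibility -> dual.

dual


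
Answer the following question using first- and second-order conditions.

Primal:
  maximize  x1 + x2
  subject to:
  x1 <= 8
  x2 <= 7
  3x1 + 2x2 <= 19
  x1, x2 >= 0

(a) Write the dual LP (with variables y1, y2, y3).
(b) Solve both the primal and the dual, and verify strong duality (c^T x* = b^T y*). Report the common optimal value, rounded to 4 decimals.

The standard primal-dual pair for 'max c^T x s.t. A x <= b, x >= 0' is:
  Dual:  min b^T y  s.t.  A^T y >= c,  y >= 0.

So the dual LP is:
  minimize  8y1 + 7y2 + 19y3
  subject to:
    y1 + 3y3 >= 1
    y2 + 2y3 >= 1
    y1, y2, y3 >= 0

Solving the primal: x* = (1.6667, 7).
  primal value c^T x* = 8.6667.
Solving the dual: y* = (0, 0.3333, 0.3333).
  dual value b^T y* = 8.6667.
Strong duality: c^T x* = b^T y*. Confirmed.

8.6667


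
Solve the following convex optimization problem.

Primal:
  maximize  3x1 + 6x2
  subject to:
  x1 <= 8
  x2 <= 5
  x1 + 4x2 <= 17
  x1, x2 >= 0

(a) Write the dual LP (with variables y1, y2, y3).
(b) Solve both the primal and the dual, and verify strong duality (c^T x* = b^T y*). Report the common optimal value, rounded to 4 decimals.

The standard primal-dual pair for 'max c^T x s.t. A x <= b, x >= 0' is:
  Dual:  min b^T y  s.t.  A^T y >= c,  y >= 0.

So the dual LP is:
  minimize  8y1 + 5y2 + 17y3
  subject to:
    y1 + y3 >= 3
    y2 + 4y3 >= 6
    y1, y2, y3 >= 0

Solving the primal: x* = (8, 2.25).
  primal value c^T x* = 37.5.
Solving the dual: y* = (1.5, 0, 1.5).
  dual value b^T y* = 37.5.
Strong duality: c^T x* = b^T y*. Confirmed.

37.5


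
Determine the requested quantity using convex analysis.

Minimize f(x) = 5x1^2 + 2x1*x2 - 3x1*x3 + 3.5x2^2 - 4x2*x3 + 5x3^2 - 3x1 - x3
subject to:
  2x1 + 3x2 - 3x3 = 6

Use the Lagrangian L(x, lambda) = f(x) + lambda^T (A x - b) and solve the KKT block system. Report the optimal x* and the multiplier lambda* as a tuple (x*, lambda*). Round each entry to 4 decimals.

Form the Lagrangian:
  L(x, lambda) = (1/2) x^T Q x + c^T x + lambda^T (A x - b)
Stationarity (grad_x L = 0): Q x + c + A^T lambda = 0.
Primal feasibility: A x = b.

This gives the KKT block system:
  [ Q   A^T ] [ x     ]   [-c ]
  [ A    0  ] [ lambda ] = [ b ]

Solving the linear system:
  x*      = (0.7059, 1.2092, -0.3203)
  lambda* = (-3.719)
  f(x*)   = 10.2582

x* = (0.7059, 1.2092, -0.3203), lambda* = (-3.719)


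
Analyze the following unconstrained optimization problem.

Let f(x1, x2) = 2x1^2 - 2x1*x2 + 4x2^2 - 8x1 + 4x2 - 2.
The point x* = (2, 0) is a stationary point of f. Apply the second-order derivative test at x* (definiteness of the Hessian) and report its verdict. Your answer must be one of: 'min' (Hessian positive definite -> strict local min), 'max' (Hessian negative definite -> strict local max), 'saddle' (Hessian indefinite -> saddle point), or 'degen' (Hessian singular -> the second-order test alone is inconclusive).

Compute the Hessian H = grad^2 f:
  H = [[4, -2], [-2, 8]]
Verify stationarity: grad f(x*) = H x* + g = (0, 0).
Eigenvalues of H: 3.1716, 8.8284.
Both eigenvalues > 0, so H is positive definite -> x* is a strict local min.

min


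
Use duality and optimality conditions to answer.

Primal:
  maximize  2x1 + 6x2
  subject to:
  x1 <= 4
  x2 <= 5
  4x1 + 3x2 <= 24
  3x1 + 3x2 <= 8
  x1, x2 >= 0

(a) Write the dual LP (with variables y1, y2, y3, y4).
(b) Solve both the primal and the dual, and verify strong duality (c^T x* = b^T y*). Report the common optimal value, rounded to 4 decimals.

The standard primal-dual pair for 'max c^T x s.t. A x <= b, x >= 0' is:
  Dual:  min b^T y  s.t.  A^T y >= c,  y >= 0.

So the dual LP is:
  minimize  4y1 + 5y2 + 24y3 + 8y4
  subject to:
    y1 + 4y3 + 3y4 >= 2
    y2 + 3y3 + 3y4 >= 6
    y1, y2, y3, y4 >= 0

Solving the primal: x* = (0, 2.6667).
  primal value c^T x* = 16.
Solving the dual: y* = (0, 0, 0, 2).
  dual value b^T y* = 16.
Strong duality: c^T x* = b^T y*. Confirmed.

16


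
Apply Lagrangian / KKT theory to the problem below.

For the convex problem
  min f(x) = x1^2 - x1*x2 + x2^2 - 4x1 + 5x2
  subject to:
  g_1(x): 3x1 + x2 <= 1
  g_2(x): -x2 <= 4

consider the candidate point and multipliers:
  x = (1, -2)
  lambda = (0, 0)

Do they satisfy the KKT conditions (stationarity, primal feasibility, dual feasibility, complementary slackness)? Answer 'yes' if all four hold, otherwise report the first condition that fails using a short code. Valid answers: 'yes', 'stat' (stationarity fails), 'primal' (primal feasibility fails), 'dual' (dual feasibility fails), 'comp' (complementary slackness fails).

Gradient of f: grad f(x) = Q x + c = (0, 0)
Constraint values g_i(x) = a_i^T x - b_i:
  g_1((1, -2)) = 0
  g_2((1, -2)) = -2
Stationarity residual: grad f(x) + sum_i lambda_i a_i = (0, 0)
  -> stationarity OK
Primal feasibility (all g_i <= 0): OK
Dual feasibility (all lambda_i >= 0): OK
Complementary slackness (lambda_i * g_i(x) = 0 for all i): OK

Verdict: yes, KKT holds.

yes


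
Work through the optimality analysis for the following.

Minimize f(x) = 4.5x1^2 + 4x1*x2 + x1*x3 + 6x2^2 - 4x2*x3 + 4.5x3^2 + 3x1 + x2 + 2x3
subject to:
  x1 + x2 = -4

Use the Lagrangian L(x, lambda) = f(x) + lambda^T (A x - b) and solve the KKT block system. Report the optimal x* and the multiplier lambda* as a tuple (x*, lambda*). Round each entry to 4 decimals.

Form the Lagrangian:
  L(x, lambda) = (1/2) x^T Q x + c^T x + lambda^T (A x - b)
Stationarity (grad_x L = 0): Q x + c + A^T lambda = 0.
Primal feasibility: A x = b.

This gives the KKT block system:
  [ Q   A^T ] [ x     ]   [-c ]
  [ A    0  ] [ lambda ] = [ b ]

Solving the linear system:
  x*      = (-2.3478, -1.6522, -0.6957)
  lambda* = (25.4348)
  f(x*)   = 45.8261

x* = (-2.3478, -1.6522, -0.6957), lambda* = (25.4348)


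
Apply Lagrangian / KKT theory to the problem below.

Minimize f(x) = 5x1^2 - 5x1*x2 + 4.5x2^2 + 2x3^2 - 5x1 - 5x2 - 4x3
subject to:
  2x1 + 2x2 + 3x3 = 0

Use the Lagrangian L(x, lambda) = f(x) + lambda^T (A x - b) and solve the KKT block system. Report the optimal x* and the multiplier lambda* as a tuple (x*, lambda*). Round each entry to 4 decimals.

Form the Lagrangian:
  L(x, lambda) = (1/2) x^T Q x + c^T x + lambda^T (A x - b)
Stationarity (grad_x L = 0): Q x + c + A^T lambda = 0.
Primal feasibility: A x = b.

This gives the KKT block system:
  [ Q   A^T ] [ x     ]   [-c ]
  [ A    0  ] [ lambda ] = [ b ]

Solving the linear system:
  x*      = (0.2803, 0.3003, -0.387)
  lambda* = (1.8494)
  f(x*)   = -0.6773

x* = (0.2803, 0.3003, -0.387), lambda* = (1.8494)


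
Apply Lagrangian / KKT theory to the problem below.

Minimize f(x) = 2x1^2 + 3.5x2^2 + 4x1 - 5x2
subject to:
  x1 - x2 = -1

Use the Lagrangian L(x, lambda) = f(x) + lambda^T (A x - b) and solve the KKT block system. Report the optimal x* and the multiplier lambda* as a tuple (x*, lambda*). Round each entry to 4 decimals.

Form the Lagrangian:
  L(x, lambda) = (1/2) x^T Q x + c^T x + lambda^T (A x - b)
Stationarity (grad_x L = 0): Q x + c + A^T lambda = 0.
Primal feasibility: A x = b.

This gives the KKT block system:
  [ Q   A^T ] [ x     ]   [-c ]
  [ A    0  ] [ lambda ] = [ b ]

Solving the linear system:
  x*      = (-0.5455, 0.4545)
  lambda* = (-1.8182)
  f(x*)   = -3.1364

x* = (-0.5455, 0.4545), lambda* = (-1.8182)


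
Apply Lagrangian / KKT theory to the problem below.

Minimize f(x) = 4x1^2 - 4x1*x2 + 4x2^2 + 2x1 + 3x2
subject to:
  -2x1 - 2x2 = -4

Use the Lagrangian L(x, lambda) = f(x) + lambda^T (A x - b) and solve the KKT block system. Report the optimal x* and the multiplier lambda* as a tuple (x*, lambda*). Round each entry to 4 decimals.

Form the Lagrangian:
  L(x, lambda) = (1/2) x^T Q x + c^T x + lambda^T (A x - b)
Stationarity (grad_x L = 0): Q x + c + A^T lambda = 0.
Primal feasibility: A x = b.

This gives the KKT block system:
  [ Q   A^T ] [ x     ]   [-c ]
  [ A    0  ] [ lambda ] = [ b ]

Solving the linear system:
  x*      = (1.0417, 0.9583)
  lambda* = (3.25)
  f(x*)   = 8.9792

x* = (1.0417, 0.9583), lambda* = (3.25)


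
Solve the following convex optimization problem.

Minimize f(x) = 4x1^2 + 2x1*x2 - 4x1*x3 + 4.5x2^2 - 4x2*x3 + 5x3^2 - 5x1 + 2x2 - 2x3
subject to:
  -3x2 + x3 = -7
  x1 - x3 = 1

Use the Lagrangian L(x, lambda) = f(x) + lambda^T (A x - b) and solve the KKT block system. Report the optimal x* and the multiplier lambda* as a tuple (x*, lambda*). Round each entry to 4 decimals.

Form the Lagrangian:
  L(x, lambda) = (1/2) x^T Q x + c^T x + lambda^T (A x - b)
Stationarity (grad_x L = 0): Q x + c + A^T lambda = 0.
Primal feasibility: A x = b.

This gives the KKT block system:
  [ Q   A^T ] [ x     ]   [-c ]
  [ A    0  ] [ lambda ] = [ b ]

Solving the linear system:
  x*      = (0.931, 2.3103, -0.069)
  lambda* = (8.3103, -7.3448)
  f(x*)   = 32.8103

x* = (0.931, 2.3103, -0.069), lambda* = (8.3103, -7.3448)


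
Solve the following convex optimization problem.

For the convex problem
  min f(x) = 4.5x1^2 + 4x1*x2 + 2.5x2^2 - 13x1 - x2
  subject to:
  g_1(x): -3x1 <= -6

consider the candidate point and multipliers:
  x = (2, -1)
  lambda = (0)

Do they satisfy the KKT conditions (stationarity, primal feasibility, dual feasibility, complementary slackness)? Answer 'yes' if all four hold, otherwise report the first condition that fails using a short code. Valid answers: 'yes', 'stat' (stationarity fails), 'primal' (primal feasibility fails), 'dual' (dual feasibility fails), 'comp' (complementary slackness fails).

Gradient of f: grad f(x) = Q x + c = (1, 2)
Constraint values g_i(x) = a_i^T x - b_i:
  g_1((2, -1)) = 0
Stationarity residual: grad f(x) + sum_i lambda_i a_i = (1, 2)
  -> stationarity FAILS
Primal feasibility (all g_i <= 0): OK
Dual feasibility (all lambda_i >= 0): OK
Complementary slackness (lambda_i * g_i(x) = 0 for all i): OK

Verdict: the first failing condition is stationarity -> stat.

stat


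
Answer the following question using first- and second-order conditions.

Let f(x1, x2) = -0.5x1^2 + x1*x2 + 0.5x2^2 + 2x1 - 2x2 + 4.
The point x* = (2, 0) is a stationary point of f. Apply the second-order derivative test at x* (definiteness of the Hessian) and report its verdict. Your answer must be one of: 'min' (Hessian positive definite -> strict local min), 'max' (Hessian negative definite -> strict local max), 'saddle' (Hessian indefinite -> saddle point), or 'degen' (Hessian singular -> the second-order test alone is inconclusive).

Compute the Hessian H = grad^2 f:
  H = [[-1, 1], [1, 1]]
Verify stationarity: grad f(x*) = H x* + g = (0, 0).
Eigenvalues of H: -1.4142, 1.4142.
Eigenvalues have mixed signs, so H is indefinite -> x* is a saddle point.

saddle
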